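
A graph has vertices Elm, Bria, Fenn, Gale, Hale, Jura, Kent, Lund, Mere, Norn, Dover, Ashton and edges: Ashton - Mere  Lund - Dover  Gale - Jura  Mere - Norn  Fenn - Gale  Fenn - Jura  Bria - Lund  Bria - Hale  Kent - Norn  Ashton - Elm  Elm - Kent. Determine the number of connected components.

Starting from Fenn we can reach Fenn, Gale, Jura. That is one component of size 3.
Starting from Bria we can reach Bria, Hale, Lund, Dover. That is one component of size 4.
Starting from Elm we can reach Elm, Kent, Mere, Norn, Ashton. That is one component of size 5.
Total: 3 components.

3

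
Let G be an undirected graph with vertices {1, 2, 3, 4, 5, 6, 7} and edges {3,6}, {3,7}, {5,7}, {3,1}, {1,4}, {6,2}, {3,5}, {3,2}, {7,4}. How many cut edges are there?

The edges on the cycle 3-6-2-3 are not bridges since each lies on that cycle.
Every edge lies on some cycle, so there are no bridges.

0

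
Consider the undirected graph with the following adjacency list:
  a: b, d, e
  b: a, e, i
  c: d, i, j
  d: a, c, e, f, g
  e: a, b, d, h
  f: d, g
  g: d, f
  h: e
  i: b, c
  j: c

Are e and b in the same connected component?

Yes

From e we can reach a, b, c, d, e, f, g, h, i, j, which includes b.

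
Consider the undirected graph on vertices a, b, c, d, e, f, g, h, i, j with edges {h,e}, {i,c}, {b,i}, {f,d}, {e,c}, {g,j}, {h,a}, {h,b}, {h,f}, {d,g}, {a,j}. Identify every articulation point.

h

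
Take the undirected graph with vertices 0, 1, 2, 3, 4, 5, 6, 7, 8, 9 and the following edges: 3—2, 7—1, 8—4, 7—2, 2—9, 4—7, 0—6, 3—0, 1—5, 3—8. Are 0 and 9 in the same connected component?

From 0 we can reach 0, 1, 2, 3, 4, 5, 6, 7, 8, 9, which includes 9.

Yes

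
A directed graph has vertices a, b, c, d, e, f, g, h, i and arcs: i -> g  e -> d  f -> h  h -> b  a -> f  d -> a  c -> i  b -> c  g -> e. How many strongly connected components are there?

{a, b, c, d, e, f, g, h, i} are all mutually reachable — one SCC of size 9.
That gives 1 strongly connected component.

1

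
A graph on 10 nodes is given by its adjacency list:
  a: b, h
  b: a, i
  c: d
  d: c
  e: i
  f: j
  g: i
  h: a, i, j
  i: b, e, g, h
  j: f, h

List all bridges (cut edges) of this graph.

c-d, e-i, f-j, g-i, h-j

The edges on the cycle a-b-i-h-a are not bridges since each lies on that cycle.
But removing c-d disconnects c from d; removing j-f disconnects j from f; removing h-j disconnects h from j; removing i-g disconnects i from g — these are bridges.
In total 5 edges are bridges.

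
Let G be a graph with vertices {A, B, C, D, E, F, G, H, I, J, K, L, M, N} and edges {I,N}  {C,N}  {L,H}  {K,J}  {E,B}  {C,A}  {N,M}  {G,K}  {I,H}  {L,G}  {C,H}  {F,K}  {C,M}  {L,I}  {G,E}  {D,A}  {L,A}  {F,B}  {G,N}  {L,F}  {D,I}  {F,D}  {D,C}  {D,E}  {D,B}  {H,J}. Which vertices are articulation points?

Removing K, for instance, still leaves 1 component. No single vertex removal increases the component count — the graph has no articulation points.

none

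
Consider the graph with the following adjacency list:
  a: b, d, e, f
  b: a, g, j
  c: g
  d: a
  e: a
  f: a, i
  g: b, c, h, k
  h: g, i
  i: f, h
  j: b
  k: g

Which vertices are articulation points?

a, b, g

Removing a increases the component count from 1 to 3, so a is a cut vertex.
Removing b increases the component count from 1 to 2, so b is a cut vertex.
Removing g increases the component count from 1 to 3, so g is a cut vertex.
By contrast removing c leaves 1 component; it is not a cut vertex. No other vertex is a cut vertex either.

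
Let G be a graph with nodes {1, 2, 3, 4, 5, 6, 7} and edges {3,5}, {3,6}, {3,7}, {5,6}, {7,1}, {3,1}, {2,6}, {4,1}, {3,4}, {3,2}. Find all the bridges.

The edges on the cycle 3-5-6-3 are not bridges since each lies on that cycle.
Every edge lies on some cycle, so there are no bridges.

none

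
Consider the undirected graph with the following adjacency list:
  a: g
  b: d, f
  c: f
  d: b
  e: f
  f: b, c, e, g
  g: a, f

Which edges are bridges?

removing c-f disconnects c from f; removing b-d disconnects b from d; removing b-f disconnects b from f; removing f-e disconnects f from e — these are bridges.
In total 6 edges are bridges.

a-g, b-d, b-f, c-f, e-f, f-g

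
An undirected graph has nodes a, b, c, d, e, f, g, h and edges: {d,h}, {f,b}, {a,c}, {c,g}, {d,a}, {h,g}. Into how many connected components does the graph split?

3

e is isolated — a component by itself.
Starting from b we can reach b, f. That is one component of size 2.
Starting from a we can reach a, c, d, g, h. That is one component of size 5.
Total: 3 components.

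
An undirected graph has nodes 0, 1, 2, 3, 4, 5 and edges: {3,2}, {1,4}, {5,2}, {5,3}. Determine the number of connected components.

0 is isolated — a component by itself.
Starting from 1 we can reach 1, 4. That is one component of size 2.
Starting from 2 we can reach 2, 3, 5. That is one component of size 3.
Total: 3 components.

3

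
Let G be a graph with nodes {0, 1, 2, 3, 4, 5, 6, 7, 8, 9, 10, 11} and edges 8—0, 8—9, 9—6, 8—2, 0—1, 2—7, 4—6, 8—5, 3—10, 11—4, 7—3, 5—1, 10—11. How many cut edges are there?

0

The edges on the cycle 8-2-7-3-10-11-4-6-9-8 are not bridges since each lies on that cycle.
Every edge lies on some cycle, so there are no bridges.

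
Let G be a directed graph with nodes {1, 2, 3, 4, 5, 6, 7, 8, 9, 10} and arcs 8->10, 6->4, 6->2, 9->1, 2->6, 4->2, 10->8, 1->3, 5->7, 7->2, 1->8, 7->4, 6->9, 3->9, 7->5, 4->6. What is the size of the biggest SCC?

3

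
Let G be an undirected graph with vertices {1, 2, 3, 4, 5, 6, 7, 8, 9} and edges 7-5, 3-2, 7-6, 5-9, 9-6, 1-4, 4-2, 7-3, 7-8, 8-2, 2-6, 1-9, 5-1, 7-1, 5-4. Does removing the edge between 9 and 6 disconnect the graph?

No

After removing 9-6, the path 9-5-7-6 still connects them, so the edge is not a bridge.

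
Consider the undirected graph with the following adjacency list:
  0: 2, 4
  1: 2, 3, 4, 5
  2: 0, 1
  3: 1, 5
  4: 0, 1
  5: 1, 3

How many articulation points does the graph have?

Removing 1 increases the component count from 1 to 2, so 1 is a cut vertex.
By contrast removing 3 leaves 1 component; it is not a cut vertex. No other vertex is a cut vertex either.

1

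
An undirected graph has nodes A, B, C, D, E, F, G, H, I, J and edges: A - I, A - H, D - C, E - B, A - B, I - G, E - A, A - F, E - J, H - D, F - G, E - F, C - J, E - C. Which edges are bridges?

none

The edges on the cycle E-A-H-D-C-E are not bridges since each lies on that cycle.
Every edge lies on some cycle, so there are no bridges.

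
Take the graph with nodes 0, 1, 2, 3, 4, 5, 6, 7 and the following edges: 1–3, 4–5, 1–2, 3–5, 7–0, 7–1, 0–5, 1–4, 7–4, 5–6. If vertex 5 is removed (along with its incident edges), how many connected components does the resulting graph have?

With 5 gone, the remaining components are: {6}; {0, 1, 2, 3, 4, 7}.
That is 2 components.

2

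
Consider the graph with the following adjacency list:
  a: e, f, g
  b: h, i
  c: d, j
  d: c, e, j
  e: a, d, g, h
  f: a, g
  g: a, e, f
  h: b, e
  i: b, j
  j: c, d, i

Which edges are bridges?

none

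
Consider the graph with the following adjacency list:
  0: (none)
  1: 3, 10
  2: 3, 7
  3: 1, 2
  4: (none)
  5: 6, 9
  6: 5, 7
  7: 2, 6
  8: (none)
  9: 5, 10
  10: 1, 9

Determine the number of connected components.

0 is isolated — a component by itself.
8 is isolated — a component by itself.
4 is isolated — a component by itself.
Starting from 1 we can reach 1, 2, 3, 5, 6, 7, 9, 10. That is one component of size 8.
Total: 4 components.

4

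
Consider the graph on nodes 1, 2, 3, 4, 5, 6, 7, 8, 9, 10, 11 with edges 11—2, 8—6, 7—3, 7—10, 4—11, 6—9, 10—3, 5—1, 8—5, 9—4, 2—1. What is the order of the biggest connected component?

8

Starting from 3 we can reach 3, 7, 10. That is one component of size 3.
Starting from 1 we can reach 1, 2, 4, 5, 6, 8, 9, 11. That is one component of size 8.
The largest has 8 vertices.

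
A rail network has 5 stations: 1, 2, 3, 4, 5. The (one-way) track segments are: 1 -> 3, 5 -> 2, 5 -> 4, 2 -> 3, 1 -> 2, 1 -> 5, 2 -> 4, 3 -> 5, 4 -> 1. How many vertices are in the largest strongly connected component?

5

{1, 2, 3, 4, 5} are all mutually reachable — one SCC of size 5.
The largest has 5 vertices.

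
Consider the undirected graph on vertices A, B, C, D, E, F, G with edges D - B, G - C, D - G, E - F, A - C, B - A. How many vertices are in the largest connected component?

Starting from E we can reach E, F. That is one component of size 2.
Starting from A we can reach A, B, C, D, G. That is one component of size 5.
The largest has 5 vertices.

5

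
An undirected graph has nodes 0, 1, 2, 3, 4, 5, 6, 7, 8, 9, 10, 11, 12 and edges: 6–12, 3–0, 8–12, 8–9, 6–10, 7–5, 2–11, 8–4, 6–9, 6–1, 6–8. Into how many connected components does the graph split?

4

Starting from 5 we can reach 5, 7. That is one component of size 2.
Starting from 2 we can reach 2, 11. That is one component of size 2.
Starting from 0 we can reach 0, 3. That is one component of size 2.
Starting from 1 we can reach 1, 4, 6, 8, 9, 10, 12. That is one component of size 7.
Total: 4 components.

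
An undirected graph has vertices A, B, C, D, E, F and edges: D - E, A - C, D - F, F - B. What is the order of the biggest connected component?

4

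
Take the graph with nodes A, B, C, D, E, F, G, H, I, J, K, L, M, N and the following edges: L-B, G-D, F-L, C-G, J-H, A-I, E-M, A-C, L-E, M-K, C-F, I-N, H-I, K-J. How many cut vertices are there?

Removing C increases the component count from 1 to 2, so C is a cut vertex.
Removing G increases the component count from 1 to 2, so G is a cut vertex.
Removing I increases the component count from 1 to 2, so I is a cut vertex.
Likewise L is a cut vertex.
By contrast removing H leaves 1 component; it is not a cut vertex. No other vertex is a cut vertex either.

4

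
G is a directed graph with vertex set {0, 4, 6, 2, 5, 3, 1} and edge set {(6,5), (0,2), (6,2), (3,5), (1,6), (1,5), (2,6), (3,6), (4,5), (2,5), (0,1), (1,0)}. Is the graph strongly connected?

No

There is no directed path from 1 to 3, so the graph is not strongly connected.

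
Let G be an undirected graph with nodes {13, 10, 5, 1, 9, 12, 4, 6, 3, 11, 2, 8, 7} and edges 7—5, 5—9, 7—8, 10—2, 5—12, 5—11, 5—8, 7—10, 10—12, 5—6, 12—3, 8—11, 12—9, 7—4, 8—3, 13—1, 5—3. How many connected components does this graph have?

2

Starting from 1 we can reach 1, 13. That is one component of size 2.
Starting from 2 we can reach 2, 3, 4, 5, 6, 7, 8, 9, 10, 11, 12. That is one component of size 11.
Total: 2 components.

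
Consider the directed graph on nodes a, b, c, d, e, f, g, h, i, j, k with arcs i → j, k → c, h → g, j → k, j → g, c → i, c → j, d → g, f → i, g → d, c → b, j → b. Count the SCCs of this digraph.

{c, i, j, k} are all mutually reachable — one SCC of size 4.
{d, g} are all mutually reachable — one SCC of size 2.
{h} is an SCC by itself.
{e} is an SCC by itself.
{a} is an SCC by itself.
(and 2 more singleton SCCs)
That gives 7 strongly connected components.

7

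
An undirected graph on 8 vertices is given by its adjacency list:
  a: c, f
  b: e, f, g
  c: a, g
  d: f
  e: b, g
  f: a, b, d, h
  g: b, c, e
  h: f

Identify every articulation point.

f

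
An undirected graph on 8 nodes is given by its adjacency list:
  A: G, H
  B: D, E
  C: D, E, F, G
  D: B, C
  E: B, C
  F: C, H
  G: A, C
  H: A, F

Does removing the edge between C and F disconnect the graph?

No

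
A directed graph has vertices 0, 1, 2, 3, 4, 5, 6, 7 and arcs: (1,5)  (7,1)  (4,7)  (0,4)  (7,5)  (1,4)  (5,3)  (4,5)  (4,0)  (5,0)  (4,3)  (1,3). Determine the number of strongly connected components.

{0, 1, 4, 5, 7} are all mutually reachable — one SCC of size 5.
{6} is an SCC by itself.
{2} is an SCC by itself.
{3} is an SCC by itself.
That gives 4 strongly connected components.

4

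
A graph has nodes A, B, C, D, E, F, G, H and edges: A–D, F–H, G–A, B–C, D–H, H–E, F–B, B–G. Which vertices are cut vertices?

B, H

Removing B increases the component count from 1 to 2, so B is a cut vertex.
Removing H increases the component count from 1 to 2, so H is a cut vertex.
By contrast removing F leaves 1 component; it is not a cut vertex. No other vertex is a cut vertex either.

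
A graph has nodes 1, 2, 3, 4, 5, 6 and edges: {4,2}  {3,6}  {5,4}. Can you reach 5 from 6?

No

The component containing 6 is {3, 6}, and 5 is not in it.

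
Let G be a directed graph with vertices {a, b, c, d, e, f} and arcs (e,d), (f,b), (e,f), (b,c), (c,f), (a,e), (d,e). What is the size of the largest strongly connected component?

{b, c, f} are all mutually reachable — one SCC of size 3.
{d, e} are all mutually reachable — one SCC of size 2.
{a} is an SCC by itself.
The largest has 3 vertices.

3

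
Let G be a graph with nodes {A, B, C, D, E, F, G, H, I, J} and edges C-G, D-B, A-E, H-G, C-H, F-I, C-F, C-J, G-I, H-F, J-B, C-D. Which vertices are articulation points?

Removing C increases the component count from 2 to 3, so C is a cut vertex.
By contrast removing J leaves 2 components; it is not a cut vertex. No other vertex is a cut vertex either.

C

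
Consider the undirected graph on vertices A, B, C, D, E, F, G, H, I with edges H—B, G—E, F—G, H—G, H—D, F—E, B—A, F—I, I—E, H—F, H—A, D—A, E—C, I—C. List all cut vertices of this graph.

H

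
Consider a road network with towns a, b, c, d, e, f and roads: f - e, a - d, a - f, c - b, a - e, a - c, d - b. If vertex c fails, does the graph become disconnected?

Deleting c leaves 1 component (was 1) (its neighbors a, b remain connected to each other), so c is not a cut vertex.

No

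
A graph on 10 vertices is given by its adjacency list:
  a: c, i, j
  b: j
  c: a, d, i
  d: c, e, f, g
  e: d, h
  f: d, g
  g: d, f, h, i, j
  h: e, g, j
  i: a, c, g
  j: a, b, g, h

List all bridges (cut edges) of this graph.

The edges on the cycle j-g-i-a-j are not bridges since each lies on that cycle.
But removing b-j disconnects b from j — this is a bridge.

b-j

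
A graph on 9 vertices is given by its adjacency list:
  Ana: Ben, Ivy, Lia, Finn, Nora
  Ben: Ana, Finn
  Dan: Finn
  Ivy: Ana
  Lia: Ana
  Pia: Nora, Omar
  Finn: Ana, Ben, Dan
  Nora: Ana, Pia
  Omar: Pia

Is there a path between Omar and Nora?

Yes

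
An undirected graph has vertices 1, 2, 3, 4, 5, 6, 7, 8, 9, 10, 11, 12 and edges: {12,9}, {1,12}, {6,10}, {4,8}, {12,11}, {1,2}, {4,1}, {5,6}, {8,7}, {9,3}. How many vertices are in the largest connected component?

Starting from 5 we can reach 5, 6, 10. That is one component of size 3.
Starting from 1 we can reach 1, 2, 3, 4, 7, 8, 9, 11, 12. That is one component of size 9.
The largest has 9 vertices.

9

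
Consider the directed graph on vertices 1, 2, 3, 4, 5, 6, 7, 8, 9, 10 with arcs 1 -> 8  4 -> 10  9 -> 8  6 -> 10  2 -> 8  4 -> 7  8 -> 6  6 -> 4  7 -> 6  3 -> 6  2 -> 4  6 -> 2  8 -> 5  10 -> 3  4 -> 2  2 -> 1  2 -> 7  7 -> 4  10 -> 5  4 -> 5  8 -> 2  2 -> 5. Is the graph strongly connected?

No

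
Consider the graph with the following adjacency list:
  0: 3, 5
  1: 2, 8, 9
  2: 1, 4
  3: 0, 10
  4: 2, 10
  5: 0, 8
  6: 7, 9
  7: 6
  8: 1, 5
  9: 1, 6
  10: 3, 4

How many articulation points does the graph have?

Removing 1 increases the component count from 1 to 2, so 1 is a cut vertex.
Removing 6 increases the component count from 1 to 2, so 6 is a cut vertex.
Removing 9 increases the component count from 1 to 2, so 9 is a cut vertex.
By contrast removing 4 leaves 1 component; it is not a cut vertex. No other vertex is a cut vertex either.

3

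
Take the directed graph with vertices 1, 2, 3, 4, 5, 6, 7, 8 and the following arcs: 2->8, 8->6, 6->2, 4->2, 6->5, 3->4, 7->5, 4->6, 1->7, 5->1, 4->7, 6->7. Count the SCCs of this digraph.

{1, 5, 7} are all mutually reachable — one SCC of size 3.
{2, 6, 8} are all mutually reachable — one SCC of size 3.
{3} is an SCC by itself.
{4} is an SCC by itself.
That gives 4 strongly connected components.

4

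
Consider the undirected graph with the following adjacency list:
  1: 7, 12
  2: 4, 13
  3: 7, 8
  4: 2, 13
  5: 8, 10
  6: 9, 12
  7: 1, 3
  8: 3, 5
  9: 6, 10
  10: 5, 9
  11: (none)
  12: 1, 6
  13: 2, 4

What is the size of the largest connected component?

9

11 is isolated — a component by itself.
Starting from 2 we can reach 2, 4, 13. That is one component of size 3.
Starting from 1 we can reach 1, 3, 5, 6, 7, 8, 9, 10, 12. That is one component of size 9.
The largest has 9 vertices.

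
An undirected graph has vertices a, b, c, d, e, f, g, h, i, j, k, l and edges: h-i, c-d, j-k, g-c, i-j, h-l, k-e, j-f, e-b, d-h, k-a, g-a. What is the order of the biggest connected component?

12

Starting from a we can reach a, b, c, d, e, f, g, h, i, j, k, l. That is one component of size 12.
The largest has 12 vertices.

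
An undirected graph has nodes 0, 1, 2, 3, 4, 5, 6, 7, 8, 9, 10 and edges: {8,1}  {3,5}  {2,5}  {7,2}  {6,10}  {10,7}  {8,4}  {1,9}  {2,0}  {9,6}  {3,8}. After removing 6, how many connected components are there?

1

With 6 gone, the remaining components are: {0, 1, 2, 3, 4, 5, 7, 8, 9, 10}.
That is 1 component.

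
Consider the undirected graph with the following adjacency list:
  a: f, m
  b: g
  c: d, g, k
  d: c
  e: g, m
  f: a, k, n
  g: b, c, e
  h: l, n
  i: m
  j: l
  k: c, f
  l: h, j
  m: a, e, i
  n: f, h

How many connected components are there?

Starting from a we can reach a, b, c, d, e, f, g, h, i, j, k, l, m, n. That is one component of size 14.
Total: 1 component.

1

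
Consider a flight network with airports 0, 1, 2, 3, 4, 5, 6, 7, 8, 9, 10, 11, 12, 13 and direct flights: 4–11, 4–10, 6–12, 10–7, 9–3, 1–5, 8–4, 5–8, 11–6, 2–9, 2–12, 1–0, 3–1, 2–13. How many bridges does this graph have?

4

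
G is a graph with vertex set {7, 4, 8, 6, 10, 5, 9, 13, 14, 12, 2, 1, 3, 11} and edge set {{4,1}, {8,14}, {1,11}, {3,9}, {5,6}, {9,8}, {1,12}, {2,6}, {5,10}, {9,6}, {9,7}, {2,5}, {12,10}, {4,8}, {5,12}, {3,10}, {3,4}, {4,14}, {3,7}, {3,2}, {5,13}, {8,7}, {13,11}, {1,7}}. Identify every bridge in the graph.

none

The edges on the cycle 3-9-7-3 are not bridges since each lies on that cycle.
Every edge lies on some cycle, so there are no bridges.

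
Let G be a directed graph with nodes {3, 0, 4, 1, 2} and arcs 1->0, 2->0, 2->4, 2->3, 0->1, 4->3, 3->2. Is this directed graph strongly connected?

No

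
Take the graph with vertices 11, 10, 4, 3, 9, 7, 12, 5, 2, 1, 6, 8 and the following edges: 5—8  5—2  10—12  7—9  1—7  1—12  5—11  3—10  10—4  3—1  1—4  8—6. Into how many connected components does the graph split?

2

Starting from 2 we can reach 2, 5, 6, 8, 11. That is one component of size 5.
Starting from 1 we can reach 1, 3, 4, 7, 9, 10, 12. That is one component of size 7.
Total: 2 components.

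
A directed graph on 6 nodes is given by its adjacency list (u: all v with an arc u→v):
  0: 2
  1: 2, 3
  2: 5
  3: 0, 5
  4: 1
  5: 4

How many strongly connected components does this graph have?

1

{0, 1, 2, 3, 4, 5} are all mutually reachable — one SCC of size 6.
That gives 1 strongly connected component.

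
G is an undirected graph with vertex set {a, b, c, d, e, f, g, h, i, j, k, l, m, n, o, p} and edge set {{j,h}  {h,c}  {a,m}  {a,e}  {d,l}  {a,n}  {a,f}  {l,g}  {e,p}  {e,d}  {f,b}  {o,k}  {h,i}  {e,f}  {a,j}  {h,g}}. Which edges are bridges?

a-m, a-n, b-f, c-h, e-p, h-i, k-o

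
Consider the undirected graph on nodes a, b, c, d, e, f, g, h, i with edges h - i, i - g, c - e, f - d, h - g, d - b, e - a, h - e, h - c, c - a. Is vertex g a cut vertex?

Deleting g leaves 2 components (was 2), so g is not a cut vertex.

No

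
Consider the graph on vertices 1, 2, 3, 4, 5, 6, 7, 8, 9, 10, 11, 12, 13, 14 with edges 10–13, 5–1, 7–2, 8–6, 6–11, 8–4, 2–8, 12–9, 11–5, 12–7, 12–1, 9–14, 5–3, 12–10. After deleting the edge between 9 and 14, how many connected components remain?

2

Before removal there is 1 component.
9–14 is a bridge — removing it separates 9's side from 14's side.
After removal: 2 components.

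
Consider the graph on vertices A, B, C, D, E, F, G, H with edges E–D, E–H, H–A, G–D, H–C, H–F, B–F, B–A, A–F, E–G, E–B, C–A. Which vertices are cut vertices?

Removing E increases the component count from 1 to 2, so E is a cut vertex.
By contrast removing D leaves 1 component; it is not a cut vertex. No other vertex is a cut vertex either.

E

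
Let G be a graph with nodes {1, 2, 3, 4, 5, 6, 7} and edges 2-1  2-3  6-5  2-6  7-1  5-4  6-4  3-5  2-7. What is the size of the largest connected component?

7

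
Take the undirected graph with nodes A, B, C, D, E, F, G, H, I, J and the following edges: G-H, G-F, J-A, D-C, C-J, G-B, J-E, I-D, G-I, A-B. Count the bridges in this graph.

3

The edges on the cycle G-I-D-C-J-A-B-G are not bridges since each lies on that cycle.
But removing G-H disconnects G from H; removing E-J disconnects E from J; removing G-F disconnects G from F — these are bridges.
That makes 3 bridges.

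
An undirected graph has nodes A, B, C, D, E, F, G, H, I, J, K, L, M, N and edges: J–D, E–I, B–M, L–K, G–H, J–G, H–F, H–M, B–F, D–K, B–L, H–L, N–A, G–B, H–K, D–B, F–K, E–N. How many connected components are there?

C is isolated — a component by itself.
Starting from A we can reach A, E, I, N. That is one component of size 4.
Starting from B we can reach B, D, F, G, H, J, K, L, M. That is one component of size 9.
Total: 3 components.

3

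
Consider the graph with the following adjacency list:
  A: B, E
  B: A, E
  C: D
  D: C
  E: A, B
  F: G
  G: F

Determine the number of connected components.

Starting from C we can reach C, D. That is one component of size 2.
Starting from F we can reach F, G. That is one component of size 2.
Starting from A we can reach A, B, E. That is one component of size 3.
Total: 3 components.

3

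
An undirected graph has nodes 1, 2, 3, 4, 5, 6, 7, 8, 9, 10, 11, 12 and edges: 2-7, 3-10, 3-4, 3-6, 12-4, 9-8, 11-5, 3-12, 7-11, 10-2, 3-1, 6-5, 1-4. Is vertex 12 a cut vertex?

Deleting 12 leaves 2 components (was 2), so 12 is not a cut vertex.

No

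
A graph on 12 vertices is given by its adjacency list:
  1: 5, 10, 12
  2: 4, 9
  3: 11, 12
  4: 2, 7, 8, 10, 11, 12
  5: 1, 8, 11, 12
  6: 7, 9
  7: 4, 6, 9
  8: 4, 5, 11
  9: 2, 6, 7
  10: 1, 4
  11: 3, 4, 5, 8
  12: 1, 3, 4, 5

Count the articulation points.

Removing 4 increases the component count from 1 to 2, so 4 is a cut vertex.
By contrast removing 3 leaves 1 component; it is not a cut vertex. No other vertex is a cut vertex either.

1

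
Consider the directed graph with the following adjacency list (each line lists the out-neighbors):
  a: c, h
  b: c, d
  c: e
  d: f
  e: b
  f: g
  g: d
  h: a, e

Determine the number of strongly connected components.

{d, f, g} are all mutually reachable — one SCC of size 3.
{b, c, e} are all mutually reachable — one SCC of size 3.
{a, h} are all mutually reachable — one SCC of size 2.
That gives 3 strongly connected components.

3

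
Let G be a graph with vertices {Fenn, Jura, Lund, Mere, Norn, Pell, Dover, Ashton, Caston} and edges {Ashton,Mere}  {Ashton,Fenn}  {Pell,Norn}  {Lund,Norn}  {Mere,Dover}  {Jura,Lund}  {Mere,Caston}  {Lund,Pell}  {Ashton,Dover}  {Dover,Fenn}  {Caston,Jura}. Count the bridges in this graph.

3

The edges on the cycle Lund-Pell-Norn-Lund are not bridges since each lies on that cycle.
But removing Caston - Mere disconnects Caston from Mere; removing Caston - Jura disconnects Caston from Jura; removing Lund - Jura disconnects Lund from Jura — these are bridges.
That makes 3 bridges.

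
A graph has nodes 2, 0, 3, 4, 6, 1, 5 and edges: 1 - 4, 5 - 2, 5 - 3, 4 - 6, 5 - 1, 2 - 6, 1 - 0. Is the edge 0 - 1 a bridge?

Removing 0 - 1 leaves no path between 0 and 1: the component count goes from 1 to 2. So it is a bridge.

Yes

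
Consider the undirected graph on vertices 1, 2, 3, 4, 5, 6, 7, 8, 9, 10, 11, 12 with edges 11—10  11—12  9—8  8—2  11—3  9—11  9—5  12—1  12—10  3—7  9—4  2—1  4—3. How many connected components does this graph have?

2

6 is isolated — a component by itself.
Starting from 1 we can reach 1, 2, 3, 4, 5, 7, 8, 9, 10, 11, 12. That is one component of size 11.
Total: 2 components.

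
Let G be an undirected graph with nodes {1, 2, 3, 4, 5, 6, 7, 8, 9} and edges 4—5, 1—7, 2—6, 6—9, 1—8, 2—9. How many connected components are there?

3 is isolated — a component by itself.
Starting from 4 we can reach 4, 5. That is one component of size 2.
Starting from 2 we can reach 2, 6, 9. That is one component of size 3.
Starting from 1 we can reach 1, 7, 8. That is one component of size 3.
Total: 4 components.

4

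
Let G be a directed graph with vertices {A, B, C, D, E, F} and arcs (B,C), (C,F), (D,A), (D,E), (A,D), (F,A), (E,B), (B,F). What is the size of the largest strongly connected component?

6

{A, B, C, D, E, F} are all mutually reachable — one SCC of size 6.
The largest has 6 vertices.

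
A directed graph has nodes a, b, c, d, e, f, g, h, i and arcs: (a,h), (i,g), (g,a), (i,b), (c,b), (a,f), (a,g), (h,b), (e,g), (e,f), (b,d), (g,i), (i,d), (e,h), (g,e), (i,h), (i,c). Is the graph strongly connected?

There is no directed path from h to a, so the graph is not strongly connected.

No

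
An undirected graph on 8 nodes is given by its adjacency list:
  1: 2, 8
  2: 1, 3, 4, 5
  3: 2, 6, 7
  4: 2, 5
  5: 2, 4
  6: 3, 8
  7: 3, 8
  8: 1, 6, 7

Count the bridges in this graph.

0

The edges on the cycle 3-7-8-6-3 are not bridges since each lies on that cycle.
Every edge lies on some cycle, so there are no bridges.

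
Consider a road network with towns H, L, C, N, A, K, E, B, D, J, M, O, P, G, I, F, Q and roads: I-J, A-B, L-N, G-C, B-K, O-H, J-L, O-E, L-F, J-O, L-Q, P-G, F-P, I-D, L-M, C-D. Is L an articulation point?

Yes

Deleting L raises the number of components from 2 to 5, so L is a cut vertex.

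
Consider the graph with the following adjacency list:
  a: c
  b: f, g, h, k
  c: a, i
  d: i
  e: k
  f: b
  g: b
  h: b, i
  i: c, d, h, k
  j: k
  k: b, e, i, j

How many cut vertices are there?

4

Removing b increases the component count from 1 to 3, so b is a cut vertex.
Removing c increases the component count from 1 to 2, so c is a cut vertex.
Removing i increases the component count from 1 to 3, so i is a cut vertex.
Likewise k is a cut vertex.
By contrast removing h leaves 1 component; it is not a cut vertex. No other vertex is a cut vertex either.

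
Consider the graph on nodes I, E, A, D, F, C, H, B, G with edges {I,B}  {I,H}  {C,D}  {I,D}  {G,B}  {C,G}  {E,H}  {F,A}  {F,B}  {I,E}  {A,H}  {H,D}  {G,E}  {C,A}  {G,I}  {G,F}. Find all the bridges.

none

The edges on the cycle I-E-H-D-I are not bridges since each lies on that cycle.
Every edge lies on some cycle, so there are no bridges.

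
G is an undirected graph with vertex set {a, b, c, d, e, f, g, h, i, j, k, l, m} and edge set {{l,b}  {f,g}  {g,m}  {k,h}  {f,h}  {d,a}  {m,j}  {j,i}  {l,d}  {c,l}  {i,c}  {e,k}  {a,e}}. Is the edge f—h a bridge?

No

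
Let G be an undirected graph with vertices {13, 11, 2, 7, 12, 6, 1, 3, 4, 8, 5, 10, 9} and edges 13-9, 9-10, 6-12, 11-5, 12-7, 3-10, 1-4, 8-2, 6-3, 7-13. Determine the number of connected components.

4

Starting from 2 we can reach 2, 8. That is one component of size 2.
Starting from 5 we can reach 5, 11. That is one component of size 2.
Starting from 1 we can reach 1, 4. That is one component of size 2.
Starting from 3 we can reach 3, 6, 7, 9, 10, 12, 13. That is one component of size 7.
Total: 4 components.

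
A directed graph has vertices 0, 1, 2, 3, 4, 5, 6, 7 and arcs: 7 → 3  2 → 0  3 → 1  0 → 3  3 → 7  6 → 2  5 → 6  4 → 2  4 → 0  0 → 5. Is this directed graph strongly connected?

There is no directed path from 5 to 4, so the graph is not strongly connected.

No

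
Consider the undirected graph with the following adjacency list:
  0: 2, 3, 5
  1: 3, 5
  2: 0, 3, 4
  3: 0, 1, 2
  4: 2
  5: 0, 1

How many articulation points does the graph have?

Removing 2 increases the component count from 1 to 2, so 2 is a cut vertex.
By contrast removing 1 leaves 1 component; it is not a cut vertex. No other vertex is a cut vertex either.

1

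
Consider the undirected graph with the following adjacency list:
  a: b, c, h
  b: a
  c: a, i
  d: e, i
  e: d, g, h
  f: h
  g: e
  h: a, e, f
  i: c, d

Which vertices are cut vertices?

Removing a increases the component count from 1 to 2, so a is a cut vertex.
Removing e increases the component count from 1 to 2, so e is a cut vertex.
Removing h increases the component count from 1 to 2, so h is a cut vertex.
By contrast removing b leaves 1 component; it is not a cut vertex. No other vertex is a cut vertex either.

a, e, h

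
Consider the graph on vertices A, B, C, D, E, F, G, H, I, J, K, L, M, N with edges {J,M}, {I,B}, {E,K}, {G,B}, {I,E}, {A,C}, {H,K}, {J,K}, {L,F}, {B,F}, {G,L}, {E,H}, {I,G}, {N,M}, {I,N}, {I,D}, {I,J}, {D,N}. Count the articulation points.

1

Removing I increases the component count from 2 to 3, so I is a cut vertex.
By contrast removing E leaves 2 components; it is not a cut vertex. No other vertex is a cut vertex either.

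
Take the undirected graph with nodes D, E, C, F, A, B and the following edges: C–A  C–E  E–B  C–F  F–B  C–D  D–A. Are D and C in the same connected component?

From D we can reach A, B, C, D, E, F, which includes C.

Yes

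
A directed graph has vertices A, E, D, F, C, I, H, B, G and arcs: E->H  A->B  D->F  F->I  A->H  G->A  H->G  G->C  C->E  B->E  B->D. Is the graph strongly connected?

There is no directed path from F to G, so the graph is not strongly connected.

No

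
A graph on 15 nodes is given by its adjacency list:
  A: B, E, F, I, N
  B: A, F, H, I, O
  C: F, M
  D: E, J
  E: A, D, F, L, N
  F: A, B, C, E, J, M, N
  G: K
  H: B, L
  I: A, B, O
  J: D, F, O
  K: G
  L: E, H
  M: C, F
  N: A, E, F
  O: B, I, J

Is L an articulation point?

No

Deleting L leaves 2 components (was 2), so L is not a cut vertex.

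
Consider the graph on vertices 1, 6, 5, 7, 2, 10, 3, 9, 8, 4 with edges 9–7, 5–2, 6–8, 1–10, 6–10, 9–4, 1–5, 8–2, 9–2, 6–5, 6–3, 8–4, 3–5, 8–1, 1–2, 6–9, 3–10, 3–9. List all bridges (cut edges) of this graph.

7-9

The edges on the cycle 6-3-9-4-8-6 are not bridges since each lies on that cycle.
But removing 9–7 disconnects 9 from 7 — this is a bridge.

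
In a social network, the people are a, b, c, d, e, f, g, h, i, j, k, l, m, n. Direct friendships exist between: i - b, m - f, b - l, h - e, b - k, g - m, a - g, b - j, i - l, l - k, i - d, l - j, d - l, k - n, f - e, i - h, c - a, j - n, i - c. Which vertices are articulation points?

Removing i increases the component count from 1 to 2, so i is a cut vertex.
By contrast removing f leaves 1 component; it is not a cut vertex. No other vertex is a cut vertex either.

i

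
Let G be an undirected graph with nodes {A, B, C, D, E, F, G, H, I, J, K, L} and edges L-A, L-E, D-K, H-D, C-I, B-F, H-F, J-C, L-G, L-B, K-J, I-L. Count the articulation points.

Removing L increases the component count from 1 to 4, so L is a cut vertex.
By contrast removing H leaves 1 component; it is not a cut vertex. No other vertex is a cut vertex either.

1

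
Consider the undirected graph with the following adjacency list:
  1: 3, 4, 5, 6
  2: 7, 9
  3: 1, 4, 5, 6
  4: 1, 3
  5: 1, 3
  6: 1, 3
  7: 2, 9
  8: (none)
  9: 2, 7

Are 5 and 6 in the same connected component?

Yes

From 5 we can reach 1, 3, 4, 5, 6, which includes 6.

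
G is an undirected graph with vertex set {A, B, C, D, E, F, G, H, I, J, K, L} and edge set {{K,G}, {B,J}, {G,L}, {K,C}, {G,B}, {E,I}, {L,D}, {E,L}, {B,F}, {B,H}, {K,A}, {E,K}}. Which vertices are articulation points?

Removing B increases the component count from 1 to 4, so B is a cut vertex.
Removing E increases the component count from 1 to 2, so E is a cut vertex.
Removing G increases the component count from 1 to 2, so G is a cut vertex.
Likewise K, L are cut vertices.
By contrast removing F leaves 1 component; it is not a cut vertex. No other vertex is a cut vertex either.

B, E, G, K, L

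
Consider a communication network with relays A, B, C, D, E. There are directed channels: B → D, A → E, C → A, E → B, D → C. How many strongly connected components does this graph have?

{A, B, C, D, E} are all mutually reachable — one SCC of size 5.
That gives 1 strongly connected component.

1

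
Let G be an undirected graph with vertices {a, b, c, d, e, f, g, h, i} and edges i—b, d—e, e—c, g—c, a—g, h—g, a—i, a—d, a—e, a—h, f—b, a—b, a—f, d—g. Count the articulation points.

1

Removing a increases the component count from 1 to 2, so a is a cut vertex.
By contrast removing g leaves 1 component; it is not a cut vertex. No other vertex is a cut vertex either.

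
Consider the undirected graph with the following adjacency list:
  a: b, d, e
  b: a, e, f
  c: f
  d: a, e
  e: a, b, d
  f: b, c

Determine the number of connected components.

Starting from a we can reach a, b, c, d, e, f. That is one component of size 6.
Total: 1 component.

1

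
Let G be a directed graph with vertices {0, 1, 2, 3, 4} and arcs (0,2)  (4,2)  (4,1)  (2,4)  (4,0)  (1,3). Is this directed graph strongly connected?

No

There is no directed path from 3 to 0, so the graph is not strongly connected.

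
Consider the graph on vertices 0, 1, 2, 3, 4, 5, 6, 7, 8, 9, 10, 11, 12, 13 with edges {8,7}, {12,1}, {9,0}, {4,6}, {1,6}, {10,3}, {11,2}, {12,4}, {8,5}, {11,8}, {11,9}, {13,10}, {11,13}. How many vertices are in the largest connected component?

Starting from 1 we can reach 1, 4, 6, 12. That is one component of size 4.
Starting from 0 we can reach 0, 2, 3, 5, 7, 8, 9, 10, 11, 13. That is one component of size 10.
The largest has 10 vertices.

10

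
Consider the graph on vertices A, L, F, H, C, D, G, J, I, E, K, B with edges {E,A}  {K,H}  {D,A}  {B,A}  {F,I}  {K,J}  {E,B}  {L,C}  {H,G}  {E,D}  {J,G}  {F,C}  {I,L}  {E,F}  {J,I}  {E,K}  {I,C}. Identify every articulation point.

Removing E increases the component count from 1 to 2, so E is a cut vertex.
By contrast removing H leaves 1 component; it is not a cut vertex. No other vertex is a cut vertex either.

E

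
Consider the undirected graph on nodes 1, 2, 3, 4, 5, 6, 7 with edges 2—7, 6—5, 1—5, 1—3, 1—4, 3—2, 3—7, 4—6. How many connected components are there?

1

Starting from 1 we can reach 1, 2, 3, 4, 5, 6, 7. That is one component of size 7.
Total: 1 component.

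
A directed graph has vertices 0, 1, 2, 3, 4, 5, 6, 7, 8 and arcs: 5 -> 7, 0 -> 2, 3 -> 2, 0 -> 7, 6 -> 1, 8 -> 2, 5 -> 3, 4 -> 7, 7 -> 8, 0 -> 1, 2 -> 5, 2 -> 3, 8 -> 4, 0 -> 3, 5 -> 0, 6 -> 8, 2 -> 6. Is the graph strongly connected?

There is no directed path from 1 to 2, so the graph is not strongly connected.

No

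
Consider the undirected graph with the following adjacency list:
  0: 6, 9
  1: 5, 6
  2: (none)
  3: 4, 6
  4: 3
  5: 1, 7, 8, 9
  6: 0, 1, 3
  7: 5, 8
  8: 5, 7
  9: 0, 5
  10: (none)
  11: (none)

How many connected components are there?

11 is isolated — a component by itself.
10 is isolated — a component by itself.
2 is isolated — a component by itself.
Starting from 0 we can reach 0, 1, 3, 4, 5, 6, 7, 8, 9. That is one component of size 9.
Total: 4 components.

4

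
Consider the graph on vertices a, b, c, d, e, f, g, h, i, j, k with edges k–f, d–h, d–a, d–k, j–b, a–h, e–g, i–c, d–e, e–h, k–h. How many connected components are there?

Starting from c we can reach c, i. That is one component of size 2.
Starting from b we can reach b, j. That is one component of size 2.
Starting from a we can reach a, d, e, f, g, h, k. That is one component of size 7.
Total: 3 components.

3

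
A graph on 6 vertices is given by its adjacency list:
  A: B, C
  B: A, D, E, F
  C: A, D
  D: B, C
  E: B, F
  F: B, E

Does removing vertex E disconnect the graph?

No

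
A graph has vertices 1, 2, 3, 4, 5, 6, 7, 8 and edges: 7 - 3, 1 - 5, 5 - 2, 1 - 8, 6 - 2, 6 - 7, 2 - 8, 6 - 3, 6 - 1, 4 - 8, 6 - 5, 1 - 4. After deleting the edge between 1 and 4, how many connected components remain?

1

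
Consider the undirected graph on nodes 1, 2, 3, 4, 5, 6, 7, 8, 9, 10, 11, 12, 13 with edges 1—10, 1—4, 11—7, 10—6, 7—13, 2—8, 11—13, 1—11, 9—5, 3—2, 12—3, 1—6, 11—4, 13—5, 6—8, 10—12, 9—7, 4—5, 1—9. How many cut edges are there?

0

The edges on the cycle 1-10-12-3-2-8-6-1 are not bridges since each lies on that cycle.
Every edge lies on some cycle, so there are no bridges.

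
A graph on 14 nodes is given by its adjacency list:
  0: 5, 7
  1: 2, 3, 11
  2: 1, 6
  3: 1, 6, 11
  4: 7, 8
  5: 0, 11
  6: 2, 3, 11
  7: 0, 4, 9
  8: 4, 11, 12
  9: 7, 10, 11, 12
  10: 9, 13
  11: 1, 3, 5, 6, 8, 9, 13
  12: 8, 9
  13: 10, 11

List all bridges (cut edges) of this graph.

The edges on the cycle 11-6-2-1-11 are not bridges since each lies on that cycle.
Every edge lies on some cycle, so there are no bridges.

none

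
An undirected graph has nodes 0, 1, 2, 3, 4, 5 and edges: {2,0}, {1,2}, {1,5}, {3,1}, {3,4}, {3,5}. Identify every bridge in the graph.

The edges on the cycle 3-1-5-3 are not bridges since each lies on that cycle.
But removing 1–2 disconnects 1 from 2; removing 2–0 disconnects 2 from 0; removing 3–4 disconnects 3 from 4 — these are bridges.

0-2, 1-2, 3-4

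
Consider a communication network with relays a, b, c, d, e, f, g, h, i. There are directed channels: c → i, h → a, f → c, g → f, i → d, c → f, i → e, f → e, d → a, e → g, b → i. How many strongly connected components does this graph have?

5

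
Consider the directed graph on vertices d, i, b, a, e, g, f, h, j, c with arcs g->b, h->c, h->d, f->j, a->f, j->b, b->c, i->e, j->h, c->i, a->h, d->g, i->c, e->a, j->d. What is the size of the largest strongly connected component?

{a, b, c, d, e, f, g, h, i, j} are all mutually reachable — one SCC of size 10.
The largest has 10 vertices.

10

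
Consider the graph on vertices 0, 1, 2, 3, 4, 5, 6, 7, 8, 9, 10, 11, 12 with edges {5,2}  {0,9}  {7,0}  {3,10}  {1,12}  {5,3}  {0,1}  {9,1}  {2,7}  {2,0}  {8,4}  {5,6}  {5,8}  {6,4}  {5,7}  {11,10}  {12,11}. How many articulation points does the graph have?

Removing 5 increases the component count from 1 to 2, so 5 is a cut vertex.
By contrast removing 2 leaves 1 component; it is not a cut vertex. No other vertex is a cut vertex either.

1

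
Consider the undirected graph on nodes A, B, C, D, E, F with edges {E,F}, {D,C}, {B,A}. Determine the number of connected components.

3

Starting from E we can reach E, F. That is one component of size 2.
Starting from C we can reach C, D. That is one component of size 2.
Starting from A we can reach A, B. That is one component of size 2.
Total: 3 components.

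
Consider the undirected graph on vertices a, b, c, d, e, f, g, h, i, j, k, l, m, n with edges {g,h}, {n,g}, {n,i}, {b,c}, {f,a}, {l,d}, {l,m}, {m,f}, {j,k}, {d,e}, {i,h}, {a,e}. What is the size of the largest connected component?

Starting from j we can reach j, k. That is one component of size 2.
Starting from b we can reach b, c. That is one component of size 2.
Starting from g we can reach g, h, i, n. That is one component of size 4.
Starting from a we can reach a, d, e, f, l, m. That is one component of size 6.
The largest has 6 vertices.

6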